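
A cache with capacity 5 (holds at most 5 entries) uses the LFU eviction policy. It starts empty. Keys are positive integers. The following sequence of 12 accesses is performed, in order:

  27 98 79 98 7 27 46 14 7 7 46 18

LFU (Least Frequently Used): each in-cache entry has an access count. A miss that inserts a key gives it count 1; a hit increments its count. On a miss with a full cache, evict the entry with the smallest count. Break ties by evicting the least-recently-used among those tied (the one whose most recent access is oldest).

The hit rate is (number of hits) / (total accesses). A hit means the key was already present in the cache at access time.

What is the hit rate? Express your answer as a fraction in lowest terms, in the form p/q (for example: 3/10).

LFU simulation (capacity=5):
  1. access 27: MISS. Cache: [27(c=1)]
  2. access 98: MISS. Cache: [27(c=1) 98(c=1)]
  3. access 79: MISS. Cache: [27(c=1) 98(c=1) 79(c=1)]
  4. access 98: HIT, count now 2. Cache: [27(c=1) 79(c=1) 98(c=2)]
  5. access 7: MISS. Cache: [27(c=1) 79(c=1) 7(c=1) 98(c=2)]
  6. access 27: HIT, count now 2. Cache: [79(c=1) 7(c=1) 98(c=2) 27(c=2)]
  7. access 46: MISS. Cache: [79(c=1) 7(c=1) 46(c=1) 98(c=2) 27(c=2)]
  8. access 14: MISS, evict 79(c=1). Cache: [7(c=1) 46(c=1) 14(c=1) 98(c=2) 27(c=2)]
  9. access 7: HIT, count now 2. Cache: [46(c=1) 14(c=1) 98(c=2) 27(c=2) 7(c=2)]
  10. access 7: HIT, count now 3. Cache: [46(c=1) 14(c=1) 98(c=2) 27(c=2) 7(c=3)]
  11. access 46: HIT, count now 2. Cache: [14(c=1) 98(c=2) 27(c=2) 46(c=2) 7(c=3)]
  12. access 18: MISS, evict 14(c=1). Cache: [18(c=1) 98(c=2) 27(c=2) 46(c=2) 7(c=3)]
Total: 5 hits, 7 misses, 2 evictions

Hit rate = 5/12

Answer: 5/12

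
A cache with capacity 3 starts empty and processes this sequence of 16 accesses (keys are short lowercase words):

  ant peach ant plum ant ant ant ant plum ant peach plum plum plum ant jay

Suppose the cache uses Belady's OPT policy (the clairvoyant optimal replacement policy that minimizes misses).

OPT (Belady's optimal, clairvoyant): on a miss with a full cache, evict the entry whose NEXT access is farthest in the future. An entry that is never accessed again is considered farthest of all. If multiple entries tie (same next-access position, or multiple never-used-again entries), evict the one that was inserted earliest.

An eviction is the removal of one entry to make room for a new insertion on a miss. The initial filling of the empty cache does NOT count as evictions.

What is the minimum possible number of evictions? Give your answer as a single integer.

OPT (Belady) simulation (capacity=3):
  1. access ant: MISS. Cache: [ant]
  2. access peach: MISS. Cache: [ant peach]
  3. access ant: HIT. Next use of ant: step 5. Cache: [ant peach]
  4. access plum: MISS. Cache: [ant peach plum]
  5. access ant: HIT. Next use of ant: step 6. Cache: [ant peach plum]
  6. access ant: HIT. Next use of ant: step 7. Cache: [ant peach plum]
  7. access ant: HIT. Next use of ant: step 8. Cache: [ant peach plum]
  8. access ant: HIT. Next use of ant: step 10. Cache: [ant peach plum]
  9. access plum: HIT. Next use of plum: step 12. Cache: [ant peach plum]
  10. access ant: HIT. Next use of ant: step 15. Cache: [ant peach plum]
  11. access peach: HIT. Next use of peach: never. Cache: [ant peach plum]
  12. access plum: HIT. Next use of plum: step 13. Cache: [ant peach plum]
  13. access plum: HIT. Next use of plum: step 14. Cache: [ant peach plum]
  14. access plum: HIT. Next use of plum: never. Cache: [ant peach plum]
  15. access ant: HIT. Next use of ant: never. Cache: [ant peach plum]
  16. access jay: MISS, evict ant (next use: never). Cache: [peach plum jay]
Total: 12 hits, 4 misses, 1 evictions

Answer: 1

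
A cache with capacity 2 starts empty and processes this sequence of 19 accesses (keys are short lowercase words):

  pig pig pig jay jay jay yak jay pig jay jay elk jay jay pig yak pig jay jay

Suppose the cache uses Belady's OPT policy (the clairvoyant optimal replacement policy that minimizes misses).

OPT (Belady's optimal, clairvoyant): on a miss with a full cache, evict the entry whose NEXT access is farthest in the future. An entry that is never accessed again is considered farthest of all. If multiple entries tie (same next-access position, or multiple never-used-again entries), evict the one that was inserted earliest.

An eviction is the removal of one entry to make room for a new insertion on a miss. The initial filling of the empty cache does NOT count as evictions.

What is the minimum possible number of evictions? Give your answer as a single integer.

OPT (Belady) simulation (capacity=2):
  1. access pig: MISS. Cache: [pig]
  2. access pig: HIT. Next use of pig: step 3. Cache: [pig]
  3. access pig: HIT. Next use of pig: step 9. Cache: [pig]
  4. access jay: MISS. Cache: [pig jay]
  5. access jay: HIT. Next use of jay: step 6. Cache: [pig jay]
  6. access jay: HIT. Next use of jay: step 8. Cache: [pig jay]
  7. access yak: MISS, evict pig (next use: step 9). Cache: [jay yak]
  8. access jay: HIT. Next use of jay: step 10. Cache: [jay yak]
  9. access pig: MISS, evict yak (next use: step 16). Cache: [jay pig]
  10. access jay: HIT. Next use of jay: step 11. Cache: [jay pig]
  11. access jay: HIT. Next use of jay: step 13. Cache: [jay pig]
  12. access elk: MISS, evict pig (next use: step 15). Cache: [jay elk]
  13. access jay: HIT. Next use of jay: step 14. Cache: [jay elk]
  14. access jay: HIT. Next use of jay: step 18. Cache: [jay elk]
  15. access pig: MISS, evict elk (next use: never). Cache: [jay pig]
  16. access yak: MISS, evict jay (next use: step 18). Cache: [pig yak]
  17. access pig: HIT. Next use of pig: never. Cache: [pig yak]
  18. access jay: MISS, evict pig (next use: never). Cache: [yak jay]
  19. access jay: HIT. Next use of jay: never. Cache: [yak jay]
Total: 11 hits, 8 misses, 6 evictions

Answer: 6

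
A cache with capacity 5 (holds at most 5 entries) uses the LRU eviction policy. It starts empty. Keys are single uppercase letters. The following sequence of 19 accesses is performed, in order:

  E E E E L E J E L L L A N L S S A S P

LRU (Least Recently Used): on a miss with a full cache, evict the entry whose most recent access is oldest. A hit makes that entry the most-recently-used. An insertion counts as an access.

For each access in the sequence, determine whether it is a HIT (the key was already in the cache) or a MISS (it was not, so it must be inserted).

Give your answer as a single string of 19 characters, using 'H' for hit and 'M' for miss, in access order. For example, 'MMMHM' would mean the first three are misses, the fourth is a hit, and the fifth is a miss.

Answer: MHHHMHMHHHHMMHMHHHM

Derivation:
LRU simulation (capacity=5):
  1. access E: MISS. Cache (LRU->MRU): [E]
  2. access E: HIT. Cache (LRU->MRU): [E]
  3. access E: HIT. Cache (LRU->MRU): [E]
  4. access E: HIT. Cache (LRU->MRU): [E]
  5. access L: MISS. Cache (LRU->MRU): [E L]
  6. access E: HIT. Cache (LRU->MRU): [L E]
  7. access J: MISS. Cache (LRU->MRU): [L E J]
  8. access E: HIT. Cache (LRU->MRU): [L J E]
  9. access L: HIT. Cache (LRU->MRU): [J E L]
  10. access L: HIT. Cache (LRU->MRU): [J E L]
  11. access L: HIT. Cache (LRU->MRU): [J E L]
  12. access A: MISS. Cache (LRU->MRU): [J E L A]
  13. access N: MISS. Cache (LRU->MRU): [J E L A N]
  14. access L: HIT. Cache (LRU->MRU): [J E A N L]
  15. access S: MISS, evict J. Cache (LRU->MRU): [E A N L S]
  16. access S: HIT. Cache (LRU->MRU): [E A N L S]
  17. access A: HIT. Cache (LRU->MRU): [E N L S A]
  18. access S: HIT. Cache (LRU->MRU): [E N L A S]
  19. access P: MISS, evict E. Cache (LRU->MRU): [N L A S P]
Total: 12 hits, 7 misses, 2 evictions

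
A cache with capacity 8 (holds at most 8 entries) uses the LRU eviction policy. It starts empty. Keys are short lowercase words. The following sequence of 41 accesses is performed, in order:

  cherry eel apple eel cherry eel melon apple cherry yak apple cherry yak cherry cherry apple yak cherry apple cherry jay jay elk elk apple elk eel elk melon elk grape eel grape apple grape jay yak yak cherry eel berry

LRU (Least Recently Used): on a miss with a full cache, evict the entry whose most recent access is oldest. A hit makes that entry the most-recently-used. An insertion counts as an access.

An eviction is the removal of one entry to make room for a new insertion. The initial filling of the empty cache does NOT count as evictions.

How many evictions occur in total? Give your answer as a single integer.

Answer: 1

Derivation:
LRU simulation (capacity=8):
  1. access cherry: MISS. Cache (LRU->MRU): [cherry]
  2. access eel: MISS. Cache (LRU->MRU): [cherry eel]
  3. access apple: MISS. Cache (LRU->MRU): [cherry eel apple]
  4. access eel: HIT. Cache (LRU->MRU): [cherry apple eel]
  5. access cherry: HIT. Cache (LRU->MRU): [apple eel cherry]
  6. access eel: HIT. Cache (LRU->MRU): [apple cherry eel]
  7. access melon: MISS. Cache (LRU->MRU): [apple cherry eel melon]
  8. access apple: HIT. Cache (LRU->MRU): [cherry eel melon apple]
  9. access cherry: HIT. Cache (LRU->MRU): [eel melon apple cherry]
  10. access yak: MISS. Cache (LRU->MRU): [eel melon apple cherry yak]
  11. access apple: HIT. Cache (LRU->MRU): [eel melon cherry yak apple]
  12. access cherry: HIT. Cache (LRU->MRU): [eel melon yak apple cherry]
  13. access yak: HIT. Cache (LRU->MRU): [eel melon apple cherry yak]
  14. access cherry: HIT. Cache (LRU->MRU): [eel melon apple yak cherry]
  15. access cherry: HIT. Cache (LRU->MRU): [eel melon apple yak cherry]
  16. access apple: HIT. Cache (LRU->MRU): [eel melon yak cherry apple]
  17. access yak: HIT. Cache (LRU->MRU): [eel melon cherry apple yak]
  18. access cherry: HIT. Cache (LRU->MRU): [eel melon apple yak cherry]
  19. access apple: HIT. Cache (LRU->MRU): [eel melon yak cherry apple]
  20. access cherry: HIT. Cache (LRU->MRU): [eel melon yak apple cherry]
  21. access jay: MISS. Cache (LRU->MRU): [eel melon yak apple cherry jay]
  22. access jay: HIT. Cache (LRU->MRU): [eel melon yak apple cherry jay]
  23. access elk: MISS. Cache (LRU->MRU): [eel melon yak apple cherry jay elk]
  24. access elk: HIT. Cache (LRU->MRU): [eel melon yak apple cherry jay elk]
  25. access apple: HIT. Cache (LRU->MRU): [eel melon yak cherry jay elk apple]
  26. access elk: HIT. Cache (LRU->MRU): [eel melon yak cherry jay apple elk]
  27. access eel: HIT. Cache (LRU->MRU): [melon yak cherry jay apple elk eel]
  28. access elk: HIT. Cache (LRU->MRU): [melon yak cherry jay apple eel elk]
  29. access melon: HIT. Cache (LRU->MRU): [yak cherry jay apple eel elk melon]
  30. access elk: HIT. Cache (LRU->MRU): [yak cherry jay apple eel melon elk]
  31. access grape: MISS. Cache (LRU->MRU): [yak cherry jay apple eel melon elk grape]
  32. access eel: HIT. Cache (LRU->MRU): [yak cherry jay apple melon elk grape eel]
  33. access grape: HIT. Cache (LRU->MRU): [yak cherry jay apple melon elk eel grape]
  34. access apple: HIT. Cache (LRU->MRU): [yak cherry jay melon elk eel grape apple]
  35. access grape: HIT. Cache (LRU->MRU): [yak cherry jay melon elk eel apple grape]
  36. access jay: HIT. Cache (LRU->MRU): [yak cherry melon elk eel apple grape jay]
  37. access yak: HIT. Cache (LRU->MRU): [cherry melon elk eel apple grape jay yak]
  38. access yak: HIT. Cache (LRU->MRU): [cherry melon elk eel apple grape jay yak]
  39. access cherry: HIT. Cache (LRU->MRU): [melon elk eel apple grape jay yak cherry]
  40. access eel: HIT. Cache (LRU->MRU): [melon elk apple grape jay yak cherry eel]
  41. access berry: MISS, evict melon. Cache (LRU->MRU): [elk apple grape jay yak cherry eel berry]
Total: 32 hits, 9 misses, 1 evictions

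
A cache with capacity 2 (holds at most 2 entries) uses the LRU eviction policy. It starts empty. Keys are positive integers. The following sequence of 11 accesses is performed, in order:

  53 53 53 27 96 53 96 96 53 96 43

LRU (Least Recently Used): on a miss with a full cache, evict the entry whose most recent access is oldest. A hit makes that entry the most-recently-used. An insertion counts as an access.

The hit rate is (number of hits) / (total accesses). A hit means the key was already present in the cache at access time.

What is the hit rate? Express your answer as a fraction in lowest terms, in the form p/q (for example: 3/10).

LRU simulation (capacity=2):
  1. access 53: MISS. Cache (LRU->MRU): [53]
  2. access 53: HIT. Cache (LRU->MRU): [53]
  3. access 53: HIT. Cache (LRU->MRU): [53]
  4. access 27: MISS. Cache (LRU->MRU): [53 27]
  5. access 96: MISS, evict 53. Cache (LRU->MRU): [27 96]
  6. access 53: MISS, evict 27. Cache (LRU->MRU): [96 53]
  7. access 96: HIT. Cache (LRU->MRU): [53 96]
  8. access 96: HIT. Cache (LRU->MRU): [53 96]
  9. access 53: HIT. Cache (LRU->MRU): [96 53]
  10. access 96: HIT. Cache (LRU->MRU): [53 96]
  11. access 43: MISS, evict 53. Cache (LRU->MRU): [96 43]
Total: 6 hits, 5 misses, 3 evictions

Hit rate = 6/11

Answer: 6/11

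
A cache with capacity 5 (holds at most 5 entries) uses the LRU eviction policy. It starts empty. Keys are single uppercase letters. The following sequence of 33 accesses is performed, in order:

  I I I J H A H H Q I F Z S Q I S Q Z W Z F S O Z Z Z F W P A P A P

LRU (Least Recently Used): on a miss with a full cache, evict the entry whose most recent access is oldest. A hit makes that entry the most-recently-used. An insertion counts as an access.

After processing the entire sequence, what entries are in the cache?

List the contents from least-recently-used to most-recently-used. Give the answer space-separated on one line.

Answer: Z F W A P

Derivation:
LRU simulation (capacity=5):
  1. access I: MISS. Cache (LRU->MRU): [I]
  2. access I: HIT. Cache (LRU->MRU): [I]
  3. access I: HIT. Cache (LRU->MRU): [I]
  4. access J: MISS. Cache (LRU->MRU): [I J]
  5. access H: MISS. Cache (LRU->MRU): [I J H]
  6. access A: MISS. Cache (LRU->MRU): [I J H A]
  7. access H: HIT. Cache (LRU->MRU): [I J A H]
  8. access H: HIT. Cache (LRU->MRU): [I J A H]
  9. access Q: MISS. Cache (LRU->MRU): [I J A H Q]
  10. access I: HIT. Cache (LRU->MRU): [J A H Q I]
  11. access F: MISS, evict J. Cache (LRU->MRU): [A H Q I F]
  12. access Z: MISS, evict A. Cache (LRU->MRU): [H Q I F Z]
  13. access S: MISS, evict H. Cache (LRU->MRU): [Q I F Z S]
  14. access Q: HIT. Cache (LRU->MRU): [I F Z S Q]
  15. access I: HIT. Cache (LRU->MRU): [F Z S Q I]
  16. access S: HIT. Cache (LRU->MRU): [F Z Q I S]
  17. access Q: HIT. Cache (LRU->MRU): [F Z I S Q]
  18. access Z: HIT. Cache (LRU->MRU): [F I S Q Z]
  19. access W: MISS, evict F. Cache (LRU->MRU): [I S Q Z W]
  20. access Z: HIT. Cache (LRU->MRU): [I S Q W Z]
  21. access F: MISS, evict I. Cache (LRU->MRU): [S Q W Z F]
  22. access S: HIT. Cache (LRU->MRU): [Q W Z F S]
  23. access O: MISS, evict Q. Cache (LRU->MRU): [W Z F S O]
  24. access Z: HIT. Cache (LRU->MRU): [W F S O Z]
  25. access Z: HIT. Cache (LRU->MRU): [W F S O Z]
  26. access Z: HIT. Cache (LRU->MRU): [W F S O Z]
  27. access F: HIT. Cache (LRU->MRU): [W S O Z F]
  28. access W: HIT. Cache (LRU->MRU): [S O Z F W]
  29. access P: MISS, evict S. Cache (LRU->MRU): [O Z F W P]
  30. access A: MISS, evict O. Cache (LRU->MRU): [Z F W P A]
  31. access P: HIT. Cache (LRU->MRU): [Z F W A P]
  32. access A: HIT. Cache (LRU->MRU): [Z F W P A]
  33. access P: HIT. Cache (LRU->MRU): [Z F W A P]
Total: 20 hits, 13 misses, 8 evictions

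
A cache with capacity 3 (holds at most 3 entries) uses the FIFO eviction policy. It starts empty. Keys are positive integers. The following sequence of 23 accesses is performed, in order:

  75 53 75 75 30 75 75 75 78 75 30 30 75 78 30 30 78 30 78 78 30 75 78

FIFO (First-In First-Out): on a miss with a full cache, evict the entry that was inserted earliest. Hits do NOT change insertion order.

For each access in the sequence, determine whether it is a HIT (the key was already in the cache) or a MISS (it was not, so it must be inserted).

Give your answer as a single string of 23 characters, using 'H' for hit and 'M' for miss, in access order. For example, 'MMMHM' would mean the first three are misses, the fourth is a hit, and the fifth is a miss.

Answer: MMHHMHHHMMHHHHHHHHHHHHH

Derivation:
FIFO simulation (capacity=3):
  1. access 75: MISS. Cache (old->new): [75]
  2. access 53: MISS. Cache (old->new): [75 53]
  3. access 75: HIT. Cache (old->new): [75 53]
  4. access 75: HIT. Cache (old->new): [75 53]
  5. access 30: MISS. Cache (old->new): [75 53 30]
  6. access 75: HIT. Cache (old->new): [75 53 30]
  7. access 75: HIT. Cache (old->new): [75 53 30]
  8. access 75: HIT. Cache (old->new): [75 53 30]
  9. access 78: MISS, evict 75. Cache (old->new): [53 30 78]
  10. access 75: MISS, evict 53. Cache (old->new): [30 78 75]
  11. access 30: HIT. Cache (old->new): [30 78 75]
  12. access 30: HIT. Cache (old->new): [30 78 75]
  13. access 75: HIT. Cache (old->new): [30 78 75]
  14. access 78: HIT. Cache (old->new): [30 78 75]
  15. access 30: HIT. Cache (old->new): [30 78 75]
  16. access 30: HIT. Cache (old->new): [30 78 75]
  17. access 78: HIT. Cache (old->new): [30 78 75]
  18. access 30: HIT. Cache (old->new): [30 78 75]
  19. access 78: HIT. Cache (old->new): [30 78 75]
  20. access 78: HIT. Cache (old->new): [30 78 75]
  21. access 30: HIT. Cache (old->new): [30 78 75]
  22. access 75: HIT. Cache (old->new): [30 78 75]
  23. access 78: HIT. Cache (old->new): [30 78 75]
Total: 18 hits, 5 misses, 2 evictions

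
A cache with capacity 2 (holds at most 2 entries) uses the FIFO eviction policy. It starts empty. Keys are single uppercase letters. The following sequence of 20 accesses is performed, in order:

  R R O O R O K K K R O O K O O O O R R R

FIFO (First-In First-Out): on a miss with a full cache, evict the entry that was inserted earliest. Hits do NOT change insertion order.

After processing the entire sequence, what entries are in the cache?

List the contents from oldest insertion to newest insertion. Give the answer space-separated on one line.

FIFO simulation (capacity=2):
  1. access R: MISS. Cache (old->new): [R]
  2. access R: HIT. Cache (old->new): [R]
  3. access O: MISS. Cache (old->new): [R O]
  4. access O: HIT. Cache (old->new): [R O]
  5. access R: HIT. Cache (old->new): [R O]
  6. access O: HIT. Cache (old->new): [R O]
  7. access K: MISS, evict R. Cache (old->new): [O K]
  8. access K: HIT. Cache (old->new): [O K]
  9. access K: HIT. Cache (old->new): [O K]
  10. access R: MISS, evict O. Cache (old->new): [K R]
  11. access O: MISS, evict K. Cache (old->new): [R O]
  12. access O: HIT. Cache (old->new): [R O]
  13. access K: MISS, evict R. Cache (old->new): [O K]
  14. access O: HIT. Cache (old->new): [O K]
  15. access O: HIT. Cache (old->new): [O K]
  16. access O: HIT. Cache (old->new): [O K]
  17. access O: HIT. Cache (old->new): [O K]
  18. access R: MISS, evict O. Cache (old->new): [K R]
  19. access R: HIT. Cache (old->new): [K R]
  20. access R: HIT. Cache (old->new): [K R]
Total: 13 hits, 7 misses, 5 evictions

Answer: K R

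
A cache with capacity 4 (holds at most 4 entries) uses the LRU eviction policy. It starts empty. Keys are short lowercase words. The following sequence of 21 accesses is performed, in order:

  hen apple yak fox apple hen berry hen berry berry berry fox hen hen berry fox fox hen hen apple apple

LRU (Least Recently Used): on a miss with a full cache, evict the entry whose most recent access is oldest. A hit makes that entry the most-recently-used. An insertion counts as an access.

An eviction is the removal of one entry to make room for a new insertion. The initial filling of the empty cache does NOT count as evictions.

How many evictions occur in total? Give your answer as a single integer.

LRU simulation (capacity=4):
  1. access hen: MISS. Cache (LRU->MRU): [hen]
  2. access apple: MISS. Cache (LRU->MRU): [hen apple]
  3. access yak: MISS. Cache (LRU->MRU): [hen apple yak]
  4. access fox: MISS. Cache (LRU->MRU): [hen apple yak fox]
  5. access apple: HIT. Cache (LRU->MRU): [hen yak fox apple]
  6. access hen: HIT. Cache (LRU->MRU): [yak fox apple hen]
  7. access berry: MISS, evict yak. Cache (LRU->MRU): [fox apple hen berry]
  8. access hen: HIT. Cache (LRU->MRU): [fox apple berry hen]
  9. access berry: HIT. Cache (LRU->MRU): [fox apple hen berry]
  10. access berry: HIT. Cache (LRU->MRU): [fox apple hen berry]
  11. access berry: HIT. Cache (LRU->MRU): [fox apple hen berry]
  12. access fox: HIT. Cache (LRU->MRU): [apple hen berry fox]
  13. access hen: HIT. Cache (LRU->MRU): [apple berry fox hen]
  14. access hen: HIT. Cache (LRU->MRU): [apple berry fox hen]
  15. access berry: HIT. Cache (LRU->MRU): [apple fox hen berry]
  16. access fox: HIT. Cache (LRU->MRU): [apple hen berry fox]
  17. access fox: HIT. Cache (LRU->MRU): [apple hen berry fox]
  18. access hen: HIT. Cache (LRU->MRU): [apple berry fox hen]
  19. access hen: HIT. Cache (LRU->MRU): [apple berry fox hen]
  20. access apple: HIT. Cache (LRU->MRU): [berry fox hen apple]
  21. access apple: HIT. Cache (LRU->MRU): [berry fox hen apple]
Total: 16 hits, 5 misses, 1 evictions

Answer: 1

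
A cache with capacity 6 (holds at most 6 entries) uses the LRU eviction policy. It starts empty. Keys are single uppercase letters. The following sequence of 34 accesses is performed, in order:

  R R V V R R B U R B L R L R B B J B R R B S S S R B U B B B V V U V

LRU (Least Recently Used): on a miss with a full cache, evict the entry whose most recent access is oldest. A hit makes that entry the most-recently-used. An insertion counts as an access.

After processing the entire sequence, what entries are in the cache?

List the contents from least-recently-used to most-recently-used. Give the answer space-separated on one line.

Answer: J S R B U V

Derivation:
LRU simulation (capacity=6):
  1. access R: MISS. Cache (LRU->MRU): [R]
  2. access R: HIT. Cache (LRU->MRU): [R]
  3. access V: MISS. Cache (LRU->MRU): [R V]
  4. access V: HIT. Cache (LRU->MRU): [R V]
  5. access R: HIT. Cache (LRU->MRU): [V R]
  6. access R: HIT. Cache (LRU->MRU): [V R]
  7. access B: MISS. Cache (LRU->MRU): [V R B]
  8. access U: MISS. Cache (LRU->MRU): [V R B U]
  9. access R: HIT. Cache (LRU->MRU): [V B U R]
  10. access B: HIT. Cache (LRU->MRU): [V U R B]
  11. access L: MISS. Cache (LRU->MRU): [V U R B L]
  12. access R: HIT. Cache (LRU->MRU): [V U B L R]
  13. access L: HIT. Cache (LRU->MRU): [V U B R L]
  14. access R: HIT. Cache (LRU->MRU): [V U B L R]
  15. access B: HIT. Cache (LRU->MRU): [V U L R B]
  16. access B: HIT. Cache (LRU->MRU): [V U L R B]
  17. access J: MISS. Cache (LRU->MRU): [V U L R B J]
  18. access B: HIT. Cache (LRU->MRU): [V U L R J B]
  19. access R: HIT. Cache (LRU->MRU): [V U L J B R]
  20. access R: HIT. Cache (LRU->MRU): [V U L J B R]
  21. access B: HIT. Cache (LRU->MRU): [V U L J R B]
  22. access S: MISS, evict V. Cache (LRU->MRU): [U L J R B S]
  23. access S: HIT. Cache (LRU->MRU): [U L J R B S]
  24. access S: HIT. Cache (LRU->MRU): [U L J R B S]
  25. access R: HIT. Cache (LRU->MRU): [U L J B S R]
  26. access B: HIT. Cache (LRU->MRU): [U L J S R B]
  27. access U: HIT. Cache (LRU->MRU): [L J S R B U]
  28. access B: HIT. Cache (LRU->MRU): [L J S R U B]
  29. access B: HIT. Cache (LRU->MRU): [L J S R U B]
  30. access B: HIT. Cache (LRU->MRU): [L J S R U B]
  31. access V: MISS, evict L. Cache (LRU->MRU): [J S R U B V]
  32. access V: HIT. Cache (LRU->MRU): [J S R U B V]
  33. access U: HIT. Cache (LRU->MRU): [J S R B V U]
  34. access V: HIT. Cache (LRU->MRU): [J S R B U V]
Total: 26 hits, 8 misses, 2 evictions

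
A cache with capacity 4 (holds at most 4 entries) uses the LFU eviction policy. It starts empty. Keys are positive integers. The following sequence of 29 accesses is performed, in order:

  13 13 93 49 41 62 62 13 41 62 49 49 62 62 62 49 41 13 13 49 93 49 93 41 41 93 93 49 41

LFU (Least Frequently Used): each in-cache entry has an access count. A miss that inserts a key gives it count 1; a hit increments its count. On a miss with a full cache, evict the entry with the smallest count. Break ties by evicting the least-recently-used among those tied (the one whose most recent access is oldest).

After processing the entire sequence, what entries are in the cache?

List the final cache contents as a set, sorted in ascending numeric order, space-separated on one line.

Answer: 13 41 49 62

Derivation:
LFU simulation (capacity=4):
  1. access 13: MISS. Cache: [13(c=1)]
  2. access 13: HIT, count now 2. Cache: [13(c=2)]
  3. access 93: MISS. Cache: [93(c=1) 13(c=2)]
  4. access 49: MISS. Cache: [93(c=1) 49(c=1) 13(c=2)]
  5. access 41: MISS. Cache: [93(c=1) 49(c=1) 41(c=1) 13(c=2)]
  6. access 62: MISS, evict 93(c=1). Cache: [49(c=1) 41(c=1) 62(c=1) 13(c=2)]
  7. access 62: HIT, count now 2. Cache: [49(c=1) 41(c=1) 13(c=2) 62(c=2)]
  8. access 13: HIT, count now 3. Cache: [49(c=1) 41(c=1) 62(c=2) 13(c=3)]
  9. access 41: HIT, count now 2. Cache: [49(c=1) 62(c=2) 41(c=2) 13(c=3)]
  10. access 62: HIT, count now 3. Cache: [49(c=1) 41(c=2) 13(c=3) 62(c=3)]
  11. access 49: HIT, count now 2. Cache: [41(c=2) 49(c=2) 13(c=3) 62(c=3)]
  12. access 49: HIT, count now 3. Cache: [41(c=2) 13(c=3) 62(c=3) 49(c=3)]
  13. access 62: HIT, count now 4. Cache: [41(c=2) 13(c=3) 49(c=3) 62(c=4)]
  14. access 62: HIT, count now 5. Cache: [41(c=2) 13(c=3) 49(c=3) 62(c=5)]
  15. access 62: HIT, count now 6. Cache: [41(c=2) 13(c=3) 49(c=3) 62(c=6)]
  16. access 49: HIT, count now 4. Cache: [41(c=2) 13(c=3) 49(c=4) 62(c=6)]
  17. access 41: HIT, count now 3. Cache: [13(c=3) 41(c=3) 49(c=4) 62(c=6)]
  18. access 13: HIT, count now 4. Cache: [41(c=3) 49(c=4) 13(c=4) 62(c=6)]
  19. access 13: HIT, count now 5. Cache: [41(c=3) 49(c=4) 13(c=5) 62(c=6)]
  20. access 49: HIT, count now 5. Cache: [41(c=3) 13(c=5) 49(c=5) 62(c=6)]
  21. access 93: MISS, evict 41(c=3). Cache: [93(c=1) 13(c=5) 49(c=5) 62(c=6)]
  22. access 49: HIT, count now 6. Cache: [93(c=1) 13(c=5) 62(c=6) 49(c=6)]
  23. access 93: HIT, count now 2. Cache: [93(c=2) 13(c=5) 62(c=6) 49(c=6)]
  24. access 41: MISS, evict 93(c=2). Cache: [41(c=1) 13(c=5) 62(c=6) 49(c=6)]
  25. access 41: HIT, count now 2. Cache: [41(c=2) 13(c=5) 62(c=6) 49(c=6)]
  26. access 93: MISS, evict 41(c=2). Cache: [93(c=1) 13(c=5) 62(c=6) 49(c=6)]
  27. access 93: HIT, count now 2. Cache: [93(c=2) 13(c=5) 62(c=6) 49(c=6)]
  28. access 49: HIT, count now 7. Cache: [93(c=2) 13(c=5) 62(c=6) 49(c=7)]
  29. access 41: MISS, evict 93(c=2). Cache: [41(c=1) 13(c=5) 62(c=6) 49(c=7)]
Total: 20 hits, 9 misses, 5 evictions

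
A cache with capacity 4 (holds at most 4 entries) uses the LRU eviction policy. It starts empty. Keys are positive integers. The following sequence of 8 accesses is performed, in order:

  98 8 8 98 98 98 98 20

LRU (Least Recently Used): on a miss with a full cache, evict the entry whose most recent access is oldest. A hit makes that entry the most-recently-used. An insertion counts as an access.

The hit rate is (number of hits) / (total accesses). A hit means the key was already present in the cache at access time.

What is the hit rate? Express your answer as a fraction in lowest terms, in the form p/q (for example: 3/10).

LRU simulation (capacity=4):
  1. access 98: MISS. Cache (LRU->MRU): [98]
  2. access 8: MISS. Cache (LRU->MRU): [98 8]
  3. access 8: HIT. Cache (LRU->MRU): [98 8]
  4. access 98: HIT. Cache (LRU->MRU): [8 98]
  5. access 98: HIT. Cache (LRU->MRU): [8 98]
  6. access 98: HIT. Cache (LRU->MRU): [8 98]
  7. access 98: HIT. Cache (LRU->MRU): [8 98]
  8. access 20: MISS. Cache (LRU->MRU): [8 98 20]
Total: 5 hits, 3 misses, 0 evictions

Hit rate = 5/8

Answer: 5/8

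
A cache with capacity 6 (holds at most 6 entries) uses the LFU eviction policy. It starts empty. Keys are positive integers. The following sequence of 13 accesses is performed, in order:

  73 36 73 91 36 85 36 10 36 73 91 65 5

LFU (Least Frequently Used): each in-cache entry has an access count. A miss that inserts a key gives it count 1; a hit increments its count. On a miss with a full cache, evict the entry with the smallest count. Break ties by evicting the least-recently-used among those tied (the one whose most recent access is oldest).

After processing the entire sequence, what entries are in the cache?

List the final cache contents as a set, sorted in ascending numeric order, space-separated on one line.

Answer: 5 10 36 65 73 91

Derivation:
LFU simulation (capacity=6):
  1. access 73: MISS. Cache: [73(c=1)]
  2. access 36: MISS. Cache: [73(c=1) 36(c=1)]
  3. access 73: HIT, count now 2. Cache: [36(c=1) 73(c=2)]
  4. access 91: MISS. Cache: [36(c=1) 91(c=1) 73(c=2)]
  5. access 36: HIT, count now 2. Cache: [91(c=1) 73(c=2) 36(c=2)]
  6. access 85: MISS. Cache: [91(c=1) 85(c=1) 73(c=2) 36(c=2)]
  7. access 36: HIT, count now 3. Cache: [91(c=1) 85(c=1) 73(c=2) 36(c=3)]
  8. access 10: MISS. Cache: [91(c=1) 85(c=1) 10(c=1) 73(c=2) 36(c=3)]
  9. access 36: HIT, count now 4. Cache: [91(c=1) 85(c=1) 10(c=1) 73(c=2) 36(c=4)]
  10. access 73: HIT, count now 3. Cache: [91(c=1) 85(c=1) 10(c=1) 73(c=3) 36(c=4)]
  11. access 91: HIT, count now 2. Cache: [85(c=1) 10(c=1) 91(c=2) 73(c=3) 36(c=4)]
  12. access 65: MISS. Cache: [85(c=1) 10(c=1) 65(c=1) 91(c=2) 73(c=3) 36(c=4)]
  13. access 5: MISS, evict 85(c=1). Cache: [10(c=1) 65(c=1) 5(c=1) 91(c=2) 73(c=3) 36(c=4)]
Total: 6 hits, 7 misses, 1 evictions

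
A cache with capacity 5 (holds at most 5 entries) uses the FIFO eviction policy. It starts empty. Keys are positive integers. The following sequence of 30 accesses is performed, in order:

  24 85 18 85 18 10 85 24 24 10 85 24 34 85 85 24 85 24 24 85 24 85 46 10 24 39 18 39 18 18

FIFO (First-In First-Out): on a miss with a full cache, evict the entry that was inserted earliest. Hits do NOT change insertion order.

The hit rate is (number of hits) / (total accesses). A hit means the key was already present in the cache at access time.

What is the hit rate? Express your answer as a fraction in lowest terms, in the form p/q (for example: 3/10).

FIFO simulation (capacity=5):
  1. access 24: MISS. Cache (old->new): [24]
  2. access 85: MISS. Cache (old->new): [24 85]
  3. access 18: MISS. Cache (old->new): [24 85 18]
  4. access 85: HIT. Cache (old->new): [24 85 18]
  5. access 18: HIT. Cache (old->new): [24 85 18]
  6. access 10: MISS. Cache (old->new): [24 85 18 10]
  7. access 85: HIT. Cache (old->new): [24 85 18 10]
  8. access 24: HIT. Cache (old->new): [24 85 18 10]
  9. access 24: HIT. Cache (old->new): [24 85 18 10]
  10. access 10: HIT. Cache (old->new): [24 85 18 10]
  11. access 85: HIT. Cache (old->new): [24 85 18 10]
  12. access 24: HIT. Cache (old->new): [24 85 18 10]
  13. access 34: MISS. Cache (old->new): [24 85 18 10 34]
  14. access 85: HIT. Cache (old->new): [24 85 18 10 34]
  15. access 85: HIT. Cache (old->new): [24 85 18 10 34]
  16. access 24: HIT. Cache (old->new): [24 85 18 10 34]
  17. access 85: HIT. Cache (old->new): [24 85 18 10 34]
  18. access 24: HIT. Cache (old->new): [24 85 18 10 34]
  19. access 24: HIT. Cache (old->new): [24 85 18 10 34]
  20. access 85: HIT. Cache (old->new): [24 85 18 10 34]
  21. access 24: HIT. Cache (old->new): [24 85 18 10 34]
  22. access 85: HIT. Cache (old->new): [24 85 18 10 34]
  23. access 46: MISS, evict 24. Cache (old->new): [85 18 10 34 46]
  24. access 10: HIT. Cache (old->new): [85 18 10 34 46]
  25. access 24: MISS, evict 85. Cache (old->new): [18 10 34 46 24]
  26. access 39: MISS, evict 18. Cache (old->new): [10 34 46 24 39]
  27. access 18: MISS, evict 10. Cache (old->new): [34 46 24 39 18]
  28. access 39: HIT. Cache (old->new): [34 46 24 39 18]
  29. access 18: HIT. Cache (old->new): [34 46 24 39 18]
  30. access 18: HIT. Cache (old->new): [34 46 24 39 18]
Total: 21 hits, 9 misses, 4 evictions

Hit rate = 21/30 = 7/10

Answer: 7/10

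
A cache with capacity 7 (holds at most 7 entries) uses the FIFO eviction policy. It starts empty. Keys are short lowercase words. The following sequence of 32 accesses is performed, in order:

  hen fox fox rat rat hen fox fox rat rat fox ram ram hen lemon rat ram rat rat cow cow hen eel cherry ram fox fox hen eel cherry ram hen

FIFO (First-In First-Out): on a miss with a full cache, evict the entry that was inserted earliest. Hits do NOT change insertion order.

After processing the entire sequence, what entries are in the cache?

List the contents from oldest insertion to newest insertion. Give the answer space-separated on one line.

Answer: rat ram lemon cow eel cherry hen

Derivation:
FIFO simulation (capacity=7):
  1. access hen: MISS. Cache (old->new): [hen]
  2. access fox: MISS. Cache (old->new): [hen fox]
  3. access fox: HIT. Cache (old->new): [hen fox]
  4. access rat: MISS. Cache (old->new): [hen fox rat]
  5. access rat: HIT. Cache (old->new): [hen fox rat]
  6. access hen: HIT. Cache (old->new): [hen fox rat]
  7. access fox: HIT. Cache (old->new): [hen fox rat]
  8. access fox: HIT. Cache (old->new): [hen fox rat]
  9. access rat: HIT. Cache (old->new): [hen fox rat]
  10. access rat: HIT. Cache (old->new): [hen fox rat]
  11. access fox: HIT. Cache (old->new): [hen fox rat]
  12. access ram: MISS. Cache (old->new): [hen fox rat ram]
  13. access ram: HIT. Cache (old->new): [hen fox rat ram]
  14. access hen: HIT. Cache (old->new): [hen fox rat ram]
  15. access lemon: MISS. Cache (old->new): [hen fox rat ram lemon]
  16. access rat: HIT. Cache (old->new): [hen fox rat ram lemon]
  17. access ram: HIT. Cache (old->new): [hen fox rat ram lemon]
  18. access rat: HIT. Cache (old->new): [hen fox rat ram lemon]
  19. access rat: HIT. Cache (old->new): [hen fox rat ram lemon]
  20. access cow: MISS. Cache (old->new): [hen fox rat ram lemon cow]
  21. access cow: HIT. Cache (old->new): [hen fox rat ram lemon cow]
  22. access hen: HIT. Cache (old->new): [hen fox rat ram lemon cow]
  23. access eel: MISS. Cache (old->new): [hen fox rat ram lemon cow eel]
  24. access cherry: MISS, evict hen. Cache (old->new): [fox rat ram lemon cow eel cherry]
  25. access ram: HIT. Cache (old->new): [fox rat ram lemon cow eel cherry]
  26. access fox: HIT. Cache (old->new): [fox rat ram lemon cow eel cherry]
  27. access fox: HIT. Cache (old->new): [fox rat ram lemon cow eel cherry]
  28. access hen: MISS, evict fox. Cache (old->new): [rat ram lemon cow eel cherry hen]
  29. access eel: HIT. Cache (old->new): [rat ram lemon cow eel cherry hen]
  30. access cherry: HIT. Cache (old->new): [rat ram lemon cow eel cherry hen]
  31. access ram: HIT. Cache (old->new): [rat ram lemon cow eel cherry hen]
  32. access hen: HIT. Cache (old->new): [rat ram lemon cow eel cherry hen]
Total: 23 hits, 9 misses, 2 evictions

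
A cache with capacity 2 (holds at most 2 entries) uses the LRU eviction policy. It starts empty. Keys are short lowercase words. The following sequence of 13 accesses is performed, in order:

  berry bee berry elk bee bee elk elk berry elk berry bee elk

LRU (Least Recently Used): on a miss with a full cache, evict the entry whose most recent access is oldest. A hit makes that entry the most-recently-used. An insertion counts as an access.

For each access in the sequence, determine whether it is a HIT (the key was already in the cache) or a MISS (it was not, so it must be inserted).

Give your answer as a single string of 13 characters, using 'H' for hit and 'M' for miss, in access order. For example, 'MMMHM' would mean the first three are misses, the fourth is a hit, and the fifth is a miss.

Answer: MMHMMHHHMHHMM

Derivation:
LRU simulation (capacity=2):
  1. access berry: MISS. Cache (LRU->MRU): [berry]
  2. access bee: MISS. Cache (LRU->MRU): [berry bee]
  3. access berry: HIT. Cache (LRU->MRU): [bee berry]
  4. access elk: MISS, evict bee. Cache (LRU->MRU): [berry elk]
  5. access bee: MISS, evict berry. Cache (LRU->MRU): [elk bee]
  6. access bee: HIT. Cache (LRU->MRU): [elk bee]
  7. access elk: HIT. Cache (LRU->MRU): [bee elk]
  8. access elk: HIT. Cache (LRU->MRU): [bee elk]
  9. access berry: MISS, evict bee. Cache (LRU->MRU): [elk berry]
  10. access elk: HIT. Cache (LRU->MRU): [berry elk]
  11. access berry: HIT. Cache (LRU->MRU): [elk berry]
  12. access bee: MISS, evict elk. Cache (LRU->MRU): [berry bee]
  13. access elk: MISS, evict berry. Cache (LRU->MRU): [bee elk]
Total: 6 hits, 7 misses, 5 evictions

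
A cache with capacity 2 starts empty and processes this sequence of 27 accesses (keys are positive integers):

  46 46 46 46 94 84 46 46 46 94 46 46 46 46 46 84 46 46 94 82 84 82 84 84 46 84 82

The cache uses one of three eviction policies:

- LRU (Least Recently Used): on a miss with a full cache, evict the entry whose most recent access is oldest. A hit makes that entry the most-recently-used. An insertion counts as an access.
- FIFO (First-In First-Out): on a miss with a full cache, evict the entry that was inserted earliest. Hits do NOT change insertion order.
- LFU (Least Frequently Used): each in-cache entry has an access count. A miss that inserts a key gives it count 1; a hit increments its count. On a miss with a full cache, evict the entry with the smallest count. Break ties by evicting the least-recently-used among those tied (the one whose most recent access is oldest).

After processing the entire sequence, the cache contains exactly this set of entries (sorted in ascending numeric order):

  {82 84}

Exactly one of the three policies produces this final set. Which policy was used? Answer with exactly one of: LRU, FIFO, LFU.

Answer: LRU

Derivation:
Simulating under each policy and comparing final sets:
  LRU: final set = {82 84} -> MATCHES target
  FIFO: final set = {46 82} -> differs
  LFU: final set = {46 82} -> differs
Only LRU produces the target set.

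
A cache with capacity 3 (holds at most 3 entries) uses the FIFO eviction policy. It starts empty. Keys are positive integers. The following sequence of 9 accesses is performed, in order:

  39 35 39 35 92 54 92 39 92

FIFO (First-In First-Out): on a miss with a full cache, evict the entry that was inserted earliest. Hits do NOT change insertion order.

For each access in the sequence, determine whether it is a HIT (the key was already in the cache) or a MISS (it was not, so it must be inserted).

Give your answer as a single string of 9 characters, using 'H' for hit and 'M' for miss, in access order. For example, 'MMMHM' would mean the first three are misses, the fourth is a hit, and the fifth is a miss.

Answer: MMHHMMHMH

Derivation:
FIFO simulation (capacity=3):
  1. access 39: MISS. Cache (old->new): [39]
  2. access 35: MISS. Cache (old->new): [39 35]
  3. access 39: HIT. Cache (old->new): [39 35]
  4. access 35: HIT. Cache (old->new): [39 35]
  5. access 92: MISS. Cache (old->new): [39 35 92]
  6. access 54: MISS, evict 39. Cache (old->new): [35 92 54]
  7. access 92: HIT. Cache (old->new): [35 92 54]
  8. access 39: MISS, evict 35. Cache (old->new): [92 54 39]
  9. access 92: HIT. Cache (old->new): [92 54 39]
Total: 4 hits, 5 misses, 2 evictions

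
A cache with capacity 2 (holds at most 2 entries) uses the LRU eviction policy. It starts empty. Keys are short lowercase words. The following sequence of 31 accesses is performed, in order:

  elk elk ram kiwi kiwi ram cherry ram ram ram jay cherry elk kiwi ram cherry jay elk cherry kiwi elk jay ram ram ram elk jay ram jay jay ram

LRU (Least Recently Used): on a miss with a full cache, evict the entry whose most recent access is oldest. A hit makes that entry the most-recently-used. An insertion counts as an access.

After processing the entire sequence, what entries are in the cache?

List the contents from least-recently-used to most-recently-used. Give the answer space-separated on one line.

Answer: jay ram

Derivation:
LRU simulation (capacity=2):
  1. access elk: MISS. Cache (LRU->MRU): [elk]
  2. access elk: HIT. Cache (LRU->MRU): [elk]
  3. access ram: MISS. Cache (LRU->MRU): [elk ram]
  4. access kiwi: MISS, evict elk. Cache (LRU->MRU): [ram kiwi]
  5. access kiwi: HIT. Cache (LRU->MRU): [ram kiwi]
  6. access ram: HIT. Cache (LRU->MRU): [kiwi ram]
  7. access cherry: MISS, evict kiwi. Cache (LRU->MRU): [ram cherry]
  8. access ram: HIT. Cache (LRU->MRU): [cherry ram]
  9. access ram: HIT. Cache (LRU->MRU): [cherry ram]
  10. access ram: HIT. Cache (LRU->MRU): [cherry ram]
  11. access jay: MISS, evict cherry. Cache (LRU->MRU): [ram jay]
  12. access cherry: MISS, evict ram. Cache (LRU->MRU): [jay cherry]
  13. access elk: MISS, evict jay. Cache (LRU->MRU): [cherry elk]
  14. access kiwi: MISS, evict cherry. Cache (LRU->MRU): [elk kiwi]
  15. access ram: MISS, evict elk. Cache (LRU->MRU): [kiwi ram]
  16. access cherry: MISS, evict kiwi. Cache (LRU->MRU): [ram cherry]
  17. access jay: MISS, evict ram. Cache (LRU->MRU): [cherry jay]
  18. access elk: MISS, evict cherry. Cache (LRU->MRU): [jay elk]
  19. access cherry: MISS, evict jay. Cache (LRU->MRU): [elk cherry]
  20. access kiwi: MISS, evict elk. Cache (LRU->MRU): [cherry kiwi]
  21. access elk: MISS, evict cherry. Cache (LRU->MRU): [kiwi elk]
  22. access jay: MISS, evict kiwi. Cache (LRU->MRU): [elk jay]
  23. access ram: MISS, evict elk. Cache (LRU->MRU): [jay ram]
  24. access ram: HIT. Cache (LRU->MRU): [jay ram]
  25. access ram: HIT. Cache (LRU->MRU): [jay ram]
  26. access elk: MISS, evict jay. Cache (LRU->MRU): [ram elk]
  27. access jay: MISS, evict ram. Cache (LRU->MRU): [elk jay]
  28. access ram: MISS, evict elk. Cache (LRU->MRU): [jay ram]
  29. access jay: HIT. Cache (LRU->MRU): [ram jay]
  30. access jay: HIT. Cache (LRU->MRU): [ram jay]
  31. access ram: HIT. Cache (LRU->MRU): [jay ram]
Total: 11 hits, 20 misses, 18 evictions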